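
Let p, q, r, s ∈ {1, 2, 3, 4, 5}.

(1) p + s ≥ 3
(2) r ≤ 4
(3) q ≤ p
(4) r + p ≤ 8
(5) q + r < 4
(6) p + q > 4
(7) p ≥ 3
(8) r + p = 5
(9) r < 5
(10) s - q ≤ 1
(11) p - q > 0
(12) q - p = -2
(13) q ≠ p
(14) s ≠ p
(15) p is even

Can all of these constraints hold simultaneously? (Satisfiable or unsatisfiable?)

Try p = 4, q = 2, r = 1, s = 2.
Check constraint 1: p + s = 6; constraint 4: r + p = 5; constraint 5: q + r = 3. The remaining constraints are straightforward to verify.

Satisfiable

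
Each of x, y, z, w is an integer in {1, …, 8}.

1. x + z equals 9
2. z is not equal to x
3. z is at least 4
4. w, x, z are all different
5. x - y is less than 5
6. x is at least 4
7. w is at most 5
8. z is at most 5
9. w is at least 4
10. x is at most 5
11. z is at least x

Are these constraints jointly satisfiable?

Unsatisfiable

Constraints 3, 6, 7, 8, 9, and 10 confine each of w, x, z to the 2 values {4, 5}.
Constraint 4 requires all 3 of them to be distinct, but only 2 values are available — impossible by the pigeonhole principle.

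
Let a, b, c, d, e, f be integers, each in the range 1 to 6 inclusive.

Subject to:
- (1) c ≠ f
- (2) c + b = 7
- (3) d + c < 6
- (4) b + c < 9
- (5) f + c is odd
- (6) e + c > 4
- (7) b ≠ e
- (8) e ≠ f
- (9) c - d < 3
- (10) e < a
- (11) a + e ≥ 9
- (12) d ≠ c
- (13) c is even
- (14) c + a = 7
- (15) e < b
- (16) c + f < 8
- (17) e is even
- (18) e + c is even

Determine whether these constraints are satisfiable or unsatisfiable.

Satisfiable

Try a = 5, b = 5, c = 2, d = 1, e = 4, f = 5.
Check constraint 2: c + b = 7; constraint 3: d + c = 3. The remaining constraints are straightforward to verify.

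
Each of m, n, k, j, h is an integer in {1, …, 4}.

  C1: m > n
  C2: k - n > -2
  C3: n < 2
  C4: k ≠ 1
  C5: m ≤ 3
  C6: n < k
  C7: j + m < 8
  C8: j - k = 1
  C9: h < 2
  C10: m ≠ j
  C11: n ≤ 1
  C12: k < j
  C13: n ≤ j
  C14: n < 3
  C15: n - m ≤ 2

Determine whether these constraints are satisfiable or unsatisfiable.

The assignment m = 2, n = 1, k = 2, j = 3, h = 1 works:
  constraint 2 holds since k - n = 1.
  constraint 7 holds since j + m = 5.
The rest check out directly.

Satisfiable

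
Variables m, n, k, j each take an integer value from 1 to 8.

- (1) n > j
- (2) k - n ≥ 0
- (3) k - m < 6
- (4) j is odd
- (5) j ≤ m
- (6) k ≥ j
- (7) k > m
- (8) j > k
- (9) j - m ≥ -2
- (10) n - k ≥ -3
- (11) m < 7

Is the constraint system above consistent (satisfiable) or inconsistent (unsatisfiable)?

Unsatisfiable

Constraints 1, 2, and 8 give j < n, n ≤ k, k < j. Chaining: j < n ≤ k < j, which forces j < j — impossible.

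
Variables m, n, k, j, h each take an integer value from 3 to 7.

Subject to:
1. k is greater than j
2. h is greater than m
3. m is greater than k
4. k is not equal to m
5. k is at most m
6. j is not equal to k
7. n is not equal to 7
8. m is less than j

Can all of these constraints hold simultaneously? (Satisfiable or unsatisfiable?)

Unsatisfiable

Constraints 1, 3, and 8 give j < k, k < m, m < j. Chaining: j < k < m < j, which forces j < j — impossible.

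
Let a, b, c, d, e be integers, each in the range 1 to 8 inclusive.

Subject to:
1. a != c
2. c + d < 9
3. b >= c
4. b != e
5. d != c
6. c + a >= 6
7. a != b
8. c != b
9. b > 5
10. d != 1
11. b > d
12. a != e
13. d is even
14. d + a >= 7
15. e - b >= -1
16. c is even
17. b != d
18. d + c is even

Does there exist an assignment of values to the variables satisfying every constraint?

Satisfiable

Setting (a, b, c, d, e) = (4, 7, 2, 4, 8) satisfies everything: constraint 2: c + d = 6; constraint 6: c + a = 6, and the others follow.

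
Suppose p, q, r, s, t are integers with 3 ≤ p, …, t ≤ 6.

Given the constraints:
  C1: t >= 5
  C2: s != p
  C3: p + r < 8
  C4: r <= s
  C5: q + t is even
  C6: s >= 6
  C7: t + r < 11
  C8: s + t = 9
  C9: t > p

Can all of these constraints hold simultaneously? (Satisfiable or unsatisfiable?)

Unsatisfiable

From constraint 6: s ≥ 6. From constraint 1: t ≥ 5. Hence s + t ≥ 11. But constraint 8 requires s + t = 9, and 9 < 11. Contradiction.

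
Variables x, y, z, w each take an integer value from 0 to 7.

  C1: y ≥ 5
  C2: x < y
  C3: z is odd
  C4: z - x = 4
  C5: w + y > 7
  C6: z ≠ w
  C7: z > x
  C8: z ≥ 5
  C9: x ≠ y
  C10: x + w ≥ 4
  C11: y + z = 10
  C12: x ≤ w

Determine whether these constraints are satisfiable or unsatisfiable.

Satisfiable

Take x = 1, y = 5, z = 5, w = 3. Then constraint 4: z - x = 4; constraint 5: w + y = 8, and every other listed constraint is also met.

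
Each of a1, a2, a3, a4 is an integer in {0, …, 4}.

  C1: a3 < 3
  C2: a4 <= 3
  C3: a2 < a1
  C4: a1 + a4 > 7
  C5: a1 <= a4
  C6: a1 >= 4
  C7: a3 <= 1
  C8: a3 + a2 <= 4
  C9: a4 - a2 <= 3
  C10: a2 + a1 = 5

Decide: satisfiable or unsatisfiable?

From constraints 5 and 6: a4 ≥ a1 and a1 ≥ 4, so a4 ≥ 4. From constraint 2: a4 ≤ 3. But 3 < 4, so no value of a4 works.

Unsatisfiable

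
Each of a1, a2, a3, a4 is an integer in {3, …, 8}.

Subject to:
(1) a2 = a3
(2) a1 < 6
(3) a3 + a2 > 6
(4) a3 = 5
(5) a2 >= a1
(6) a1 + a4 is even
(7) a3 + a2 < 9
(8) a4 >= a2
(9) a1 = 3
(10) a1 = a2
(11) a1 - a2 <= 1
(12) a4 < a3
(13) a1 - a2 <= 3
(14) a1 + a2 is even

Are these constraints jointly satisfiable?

Constraint 9 fixes a1 = 3 and constraint 4 fixes a3 = 5. Constraints 1 and 10 give a1 = a2 = a3, so a1 = a3. But 3 ≠ 5 — contradiction.

Unsatisfiable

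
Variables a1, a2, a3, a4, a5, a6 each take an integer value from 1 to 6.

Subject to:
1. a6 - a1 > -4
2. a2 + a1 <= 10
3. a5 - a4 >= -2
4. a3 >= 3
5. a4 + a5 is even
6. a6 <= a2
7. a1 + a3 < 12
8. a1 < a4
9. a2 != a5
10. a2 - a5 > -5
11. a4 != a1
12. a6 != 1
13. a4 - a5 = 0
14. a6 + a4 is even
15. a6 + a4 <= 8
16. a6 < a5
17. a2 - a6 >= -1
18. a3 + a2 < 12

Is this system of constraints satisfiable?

Satisfiable

The assignment a1 = 4, a2 = 4, a3 = 6, a4 = 6, a5 = 6, a6 = 2 works:
  constraint 1 holds since a6 - a1 = -2.
  constraint 2 holds since a2 + a1 = 8.
  constraint 3 holds since a5 - a4 = 0.
The rest check out directly.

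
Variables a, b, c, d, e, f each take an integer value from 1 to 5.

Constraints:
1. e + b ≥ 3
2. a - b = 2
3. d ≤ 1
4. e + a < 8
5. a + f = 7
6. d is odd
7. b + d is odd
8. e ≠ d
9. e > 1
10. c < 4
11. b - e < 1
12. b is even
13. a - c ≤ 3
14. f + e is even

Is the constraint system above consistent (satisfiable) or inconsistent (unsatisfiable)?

Setting (a, b, c, d, e, f) = (4, 2, 3, 1, 3, 3) satisfies everything: constraint 1: e + b = 5; constraint 2: a - b = 2; constraint 4: e + a = 7, and the others follow.

Satisfiable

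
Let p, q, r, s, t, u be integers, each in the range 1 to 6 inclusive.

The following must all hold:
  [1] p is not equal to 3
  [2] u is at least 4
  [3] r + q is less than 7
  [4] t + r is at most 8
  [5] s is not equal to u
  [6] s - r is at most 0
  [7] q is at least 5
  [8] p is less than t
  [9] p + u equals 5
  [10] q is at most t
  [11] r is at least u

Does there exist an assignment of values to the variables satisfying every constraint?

From constraints 7 and 10: t ≥ q ≥ 5. From constraints 2 and 11: r ≥ u ≥ 4. Hence t + r ≥ 9. But constraint 4 requires t + r ≤ 8, and 8 < 9. Contradiction.

Unsatisfiable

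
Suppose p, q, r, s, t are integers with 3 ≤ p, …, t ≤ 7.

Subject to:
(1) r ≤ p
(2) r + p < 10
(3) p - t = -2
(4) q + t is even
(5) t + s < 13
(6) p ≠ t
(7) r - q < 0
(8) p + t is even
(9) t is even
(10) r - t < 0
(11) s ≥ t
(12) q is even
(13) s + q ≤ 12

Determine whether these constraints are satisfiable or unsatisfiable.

Setting (p, q, r, s, t) = (4, 6, 4, 6, 6) satisfies everything: constraint 2: r + p = 8; constraint 3: p - t = -2; constraint 5: t + s = 12, and the others follow.

Satisfiable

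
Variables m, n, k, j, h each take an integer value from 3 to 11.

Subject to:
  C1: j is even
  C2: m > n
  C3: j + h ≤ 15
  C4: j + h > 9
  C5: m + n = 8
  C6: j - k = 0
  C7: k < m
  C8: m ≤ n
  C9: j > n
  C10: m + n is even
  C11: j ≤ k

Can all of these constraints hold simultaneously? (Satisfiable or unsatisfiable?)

Constraints 7, 8, 9, and 11 give k < m, m ≤ n, n < j, j ≤ k. Chaining: k < m ≤ n < j ≤ k, which forces k < k — impossible.

Unsatisfiable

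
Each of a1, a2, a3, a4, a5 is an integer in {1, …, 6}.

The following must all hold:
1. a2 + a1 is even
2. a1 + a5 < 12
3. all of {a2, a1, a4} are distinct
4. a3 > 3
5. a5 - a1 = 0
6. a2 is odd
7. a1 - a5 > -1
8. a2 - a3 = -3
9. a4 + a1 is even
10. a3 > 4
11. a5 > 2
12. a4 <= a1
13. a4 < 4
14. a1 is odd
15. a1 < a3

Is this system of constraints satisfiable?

Take a1 = 5, a2 = 3, a3 = 6, a4 = 1, a5 = 5. Then constraint 2: a1 + a5 = 10; constraint 5: a5 - a1 = 0; constraint 7: a1 - a5 = 0, and every other listed constraint is also met.

Satisfiable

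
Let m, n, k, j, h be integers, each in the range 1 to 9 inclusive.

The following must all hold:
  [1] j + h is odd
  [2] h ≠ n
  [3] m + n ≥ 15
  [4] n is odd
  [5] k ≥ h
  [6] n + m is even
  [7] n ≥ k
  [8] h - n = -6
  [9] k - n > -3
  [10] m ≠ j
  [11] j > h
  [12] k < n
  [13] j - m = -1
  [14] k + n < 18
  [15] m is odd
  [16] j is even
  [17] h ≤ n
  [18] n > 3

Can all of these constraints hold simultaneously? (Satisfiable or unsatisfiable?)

The assignment m = 9, n = 9, k = 8, j = 8, h = 3 works:
  constraint 3 holds since m + n = 18.
  constraint 8 holds since h - n = -6.
  constraint 9 holds since k - n = -1.
The rest check out directly.

Satisfiable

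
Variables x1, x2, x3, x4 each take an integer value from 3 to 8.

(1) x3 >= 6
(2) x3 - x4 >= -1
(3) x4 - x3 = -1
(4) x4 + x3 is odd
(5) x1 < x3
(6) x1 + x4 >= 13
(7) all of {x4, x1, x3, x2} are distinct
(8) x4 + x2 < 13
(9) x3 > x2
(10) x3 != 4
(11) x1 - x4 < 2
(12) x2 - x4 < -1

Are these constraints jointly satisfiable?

Try x1 = 6, x2 = 4, x3 = 8, x4 = 7.
Check constraint 2: x3 - x4 = 1; constraint 3: x4 - x3 = -1. The remaining constraints are straightforward to verify.

Satisfiable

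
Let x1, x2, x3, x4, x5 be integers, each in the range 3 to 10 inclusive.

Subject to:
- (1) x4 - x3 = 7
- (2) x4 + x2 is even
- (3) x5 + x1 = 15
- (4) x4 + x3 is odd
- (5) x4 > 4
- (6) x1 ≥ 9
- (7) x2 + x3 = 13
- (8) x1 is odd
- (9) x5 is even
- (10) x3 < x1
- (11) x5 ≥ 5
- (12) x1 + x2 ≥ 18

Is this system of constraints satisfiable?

Satisfiable

One satisfying assignment is x1 = 9, x2 = 10, x3 = 3, x4 = 10, x5 = 6.
For the less obvious constraints — constraint 1: x4 - x3 = 7; constraint 3: x5 + x1 = 15; constraint 7: x2 + x3 = 13 — and the others hold by inspection.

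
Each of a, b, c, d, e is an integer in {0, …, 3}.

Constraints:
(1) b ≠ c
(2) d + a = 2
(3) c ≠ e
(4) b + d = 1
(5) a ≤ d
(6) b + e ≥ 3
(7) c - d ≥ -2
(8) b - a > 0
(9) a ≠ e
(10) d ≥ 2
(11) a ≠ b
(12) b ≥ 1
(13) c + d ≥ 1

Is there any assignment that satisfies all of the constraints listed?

Unsatisfiable

From constraint 12: b ≥ 1. From constraint 10: d ≥ 2. Hence b + d ≥ 3. But constraint 4 requires b + d = 1, and 1 < 3. Contradiction.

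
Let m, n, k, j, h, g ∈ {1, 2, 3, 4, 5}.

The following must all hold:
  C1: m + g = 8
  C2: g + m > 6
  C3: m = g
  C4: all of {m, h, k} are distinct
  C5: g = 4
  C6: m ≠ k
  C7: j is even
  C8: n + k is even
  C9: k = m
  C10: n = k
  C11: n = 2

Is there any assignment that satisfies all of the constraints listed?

Unsatisfiable

Constraint 11 fixes n = 2 and constraint 5 fixes g = 4. Constraints 3, 9, and 10 give n = k = m = g, so n = g. But 2 ≠ 4 — contradiction.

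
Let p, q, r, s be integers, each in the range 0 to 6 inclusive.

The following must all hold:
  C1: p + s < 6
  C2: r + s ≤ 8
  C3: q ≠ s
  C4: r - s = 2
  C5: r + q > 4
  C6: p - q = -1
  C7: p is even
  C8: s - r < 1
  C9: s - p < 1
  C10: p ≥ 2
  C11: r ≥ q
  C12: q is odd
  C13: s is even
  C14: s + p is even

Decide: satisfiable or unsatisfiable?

Setting (p, q, r, s) = (2, 3, 4, 2) satisfies everything: constraint 1: p + s = 4; constraint 2: r + s = 6; constraint 4: r - s = 2, and the others follow.

Satisfiable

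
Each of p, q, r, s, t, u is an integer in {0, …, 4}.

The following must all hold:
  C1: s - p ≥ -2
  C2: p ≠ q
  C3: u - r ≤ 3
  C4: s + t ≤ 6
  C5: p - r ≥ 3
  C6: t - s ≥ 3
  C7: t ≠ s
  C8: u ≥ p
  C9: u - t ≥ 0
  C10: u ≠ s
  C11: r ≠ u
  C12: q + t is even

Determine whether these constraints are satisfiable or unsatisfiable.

Constraints 1, 3, 5, 6, and 9 give s − p ≥ -2, p − r ≥ 3, r − u ≥ -3, u − t ≥ 0, t − s ≥ 3.
Adding all 5 inequalities: the left sides telescope to 0, and the right sides sum to (-2) + 3 + (-3) + 0 + 3 = 1. So 0 ≥ 1, which is false.

Unsatisfiable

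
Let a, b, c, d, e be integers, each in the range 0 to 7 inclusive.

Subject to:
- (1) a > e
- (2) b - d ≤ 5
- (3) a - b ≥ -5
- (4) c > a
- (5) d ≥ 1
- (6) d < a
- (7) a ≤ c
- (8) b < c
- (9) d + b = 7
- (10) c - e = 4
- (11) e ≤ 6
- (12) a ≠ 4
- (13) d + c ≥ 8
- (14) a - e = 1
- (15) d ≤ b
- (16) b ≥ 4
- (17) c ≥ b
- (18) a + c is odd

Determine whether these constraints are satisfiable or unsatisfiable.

Try a = 3, b = 5, c = 6, d = 2, e = 2.
Check constraint 2: b - d = 3; constraint 3: a - b = -2; constraint 9: d + b = 7. The remaining constraints are straightforward to verify.

Satisfiable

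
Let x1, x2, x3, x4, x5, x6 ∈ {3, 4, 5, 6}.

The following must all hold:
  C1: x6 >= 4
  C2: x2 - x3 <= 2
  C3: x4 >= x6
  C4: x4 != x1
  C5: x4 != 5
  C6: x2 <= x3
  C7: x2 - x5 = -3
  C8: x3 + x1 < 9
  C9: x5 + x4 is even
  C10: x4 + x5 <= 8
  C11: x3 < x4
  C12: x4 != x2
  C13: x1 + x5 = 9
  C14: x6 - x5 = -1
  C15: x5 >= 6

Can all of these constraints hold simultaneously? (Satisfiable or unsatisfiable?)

From constraints 1 and 3: x4 ≥ x6 ≥ 4. From constraint 15: x5 ≥ 6. Hence x4 + x5 ≥ 10. But constraint 10 requires x4 + x5 ≤ 8, and 8 < 10. Contradiction.

Unsatisfiable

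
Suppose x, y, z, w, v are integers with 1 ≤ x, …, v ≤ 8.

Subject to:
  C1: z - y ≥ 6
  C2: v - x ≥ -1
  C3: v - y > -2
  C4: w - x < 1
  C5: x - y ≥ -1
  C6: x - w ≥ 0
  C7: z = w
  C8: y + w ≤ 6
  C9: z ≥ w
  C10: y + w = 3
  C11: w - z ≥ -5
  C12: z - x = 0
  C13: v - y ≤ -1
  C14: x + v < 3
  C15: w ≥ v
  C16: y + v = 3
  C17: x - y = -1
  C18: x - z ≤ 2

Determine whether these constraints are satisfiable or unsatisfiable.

Unsatisfiable

Constraints 1, 2, 6, 11, and 13 give y − v ≥ 1, v − x ≥ -1, x − w ≥ 0, w − z ≥ -5, z − y ≥ 6.
Adding all 5 inequalities: the left sides telescope to 0, and the right sides sum to 1 + (-1) + 0 + (-5) + 6 = 1. So 0 ≥ 1, which is false.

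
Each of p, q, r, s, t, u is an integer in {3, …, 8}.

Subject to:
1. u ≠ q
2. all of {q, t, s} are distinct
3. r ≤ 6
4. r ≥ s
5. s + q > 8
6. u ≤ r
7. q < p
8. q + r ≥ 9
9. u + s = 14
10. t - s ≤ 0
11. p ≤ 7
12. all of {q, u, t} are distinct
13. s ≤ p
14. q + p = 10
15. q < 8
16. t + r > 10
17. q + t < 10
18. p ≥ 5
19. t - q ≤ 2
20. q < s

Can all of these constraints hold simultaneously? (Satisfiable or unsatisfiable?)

Unsatisfiable

From constraints 3 and 6: u ≤ r ≤ 6. From constraints 11 and 13: s ≤ p ≤ 7. Hence u + s ≤ 13. But constraint 9 requires u + s = 14, and 14 > 13. Contradiction.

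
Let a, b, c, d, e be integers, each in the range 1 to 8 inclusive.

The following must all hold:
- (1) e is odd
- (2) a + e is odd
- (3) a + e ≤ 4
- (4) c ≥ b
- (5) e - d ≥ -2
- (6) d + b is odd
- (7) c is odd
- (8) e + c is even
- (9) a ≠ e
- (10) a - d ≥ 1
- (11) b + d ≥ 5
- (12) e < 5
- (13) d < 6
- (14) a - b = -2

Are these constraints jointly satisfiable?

Try a = 2, b = 4, c = 7, d = 1, e = 1.
Check constraint 3: a + e = 3; constraint 5: e - d = 0; constraint 10: a - d = 1. The remaining constraints are straightforward to verify.

Satisfiable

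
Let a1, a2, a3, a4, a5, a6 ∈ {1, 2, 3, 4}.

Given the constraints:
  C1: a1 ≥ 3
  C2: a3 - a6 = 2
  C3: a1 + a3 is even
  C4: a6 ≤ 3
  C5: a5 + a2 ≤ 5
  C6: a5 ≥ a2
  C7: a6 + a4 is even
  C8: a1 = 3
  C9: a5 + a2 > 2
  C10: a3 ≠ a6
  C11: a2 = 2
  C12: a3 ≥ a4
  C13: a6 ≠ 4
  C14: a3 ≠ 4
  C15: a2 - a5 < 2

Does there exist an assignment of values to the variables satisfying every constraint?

One satisfying assignment is a1 = 3, a2 = 2, a3 = 3, a4 = 1, a5 = 2, a6 = 1.
For the less obvious constraints — constraint 2: a3 - a6 = 2; constraint 5: a5 + a2 = 4; constraint 9: a5 + a2 = 4 — and the others hold by inspection.

Satisfiable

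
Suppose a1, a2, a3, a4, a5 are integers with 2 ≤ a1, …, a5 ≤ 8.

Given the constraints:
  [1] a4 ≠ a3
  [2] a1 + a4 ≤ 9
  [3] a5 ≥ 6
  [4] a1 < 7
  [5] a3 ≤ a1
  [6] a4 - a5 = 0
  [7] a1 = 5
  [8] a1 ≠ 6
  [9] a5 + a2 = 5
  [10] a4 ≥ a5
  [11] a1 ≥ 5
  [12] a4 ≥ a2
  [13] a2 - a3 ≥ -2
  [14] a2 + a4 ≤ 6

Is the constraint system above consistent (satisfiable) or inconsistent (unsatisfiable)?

From constraint 11: a1 ≥ 5. From constraints 3 and 10: a4 ≥ a5 ≥ 6. Hence a1 + a4 ≥ 11. But constraint 2 requires a1 + a4 ≤ 9, and 9 < 11. Contradiction.

Unsatisfiable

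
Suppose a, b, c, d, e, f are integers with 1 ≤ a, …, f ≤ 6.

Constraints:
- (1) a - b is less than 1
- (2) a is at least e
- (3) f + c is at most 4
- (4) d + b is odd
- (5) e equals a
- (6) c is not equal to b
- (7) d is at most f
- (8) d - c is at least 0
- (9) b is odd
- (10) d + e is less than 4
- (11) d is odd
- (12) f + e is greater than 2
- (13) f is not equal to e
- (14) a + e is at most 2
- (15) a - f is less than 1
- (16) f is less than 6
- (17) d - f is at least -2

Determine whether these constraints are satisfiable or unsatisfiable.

Constraint 11 makes d odd and constraint 9 makes b odd, so d + b must be even. Constraint 4 says d + b is odd — contradiction.

Unsatisfiable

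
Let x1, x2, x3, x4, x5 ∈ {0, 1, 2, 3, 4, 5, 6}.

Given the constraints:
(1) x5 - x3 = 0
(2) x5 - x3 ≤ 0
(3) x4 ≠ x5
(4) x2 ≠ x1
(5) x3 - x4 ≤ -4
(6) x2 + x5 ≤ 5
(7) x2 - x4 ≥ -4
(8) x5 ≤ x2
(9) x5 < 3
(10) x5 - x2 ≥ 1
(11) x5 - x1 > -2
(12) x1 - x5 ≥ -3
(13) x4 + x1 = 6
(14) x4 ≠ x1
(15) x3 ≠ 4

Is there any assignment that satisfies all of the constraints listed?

Constraints 2, 5, 7, and 10 give x3 − x5 ≥ 0, x5 − x2 ≥ 1, x2 − x4 ≥ -4, x4 − x3 ≥ 4.
Adding all 4 inequalities: the left sides telescope to 0, and the right sides sum to 0 + 1 + (-4) + 4 = 1. So 0 ≥ 1, which is false.

Unsatisfiable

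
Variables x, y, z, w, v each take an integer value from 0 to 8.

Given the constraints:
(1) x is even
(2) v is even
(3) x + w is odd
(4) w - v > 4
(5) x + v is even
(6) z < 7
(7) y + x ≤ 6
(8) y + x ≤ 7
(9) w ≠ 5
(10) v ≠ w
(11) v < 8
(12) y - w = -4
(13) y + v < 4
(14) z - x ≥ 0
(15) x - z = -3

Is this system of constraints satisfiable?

Take x = 2, y = 3, z = 5, w = 7, v = 0. Then constraint 4: w - v = 7; constraint 7: y + x = 5, and every other listed constraint is also met.

Satisfiable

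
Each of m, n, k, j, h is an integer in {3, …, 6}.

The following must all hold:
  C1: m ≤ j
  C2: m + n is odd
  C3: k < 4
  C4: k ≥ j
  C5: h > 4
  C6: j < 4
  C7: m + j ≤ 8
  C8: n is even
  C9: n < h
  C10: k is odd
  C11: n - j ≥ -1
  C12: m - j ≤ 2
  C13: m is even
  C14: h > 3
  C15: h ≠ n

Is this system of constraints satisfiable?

Unsatisfiable

Constraint 13 makes m even and constraint 8 makes n even, so m + n must be even. Constraint 2 says m + n is odd — contradiction.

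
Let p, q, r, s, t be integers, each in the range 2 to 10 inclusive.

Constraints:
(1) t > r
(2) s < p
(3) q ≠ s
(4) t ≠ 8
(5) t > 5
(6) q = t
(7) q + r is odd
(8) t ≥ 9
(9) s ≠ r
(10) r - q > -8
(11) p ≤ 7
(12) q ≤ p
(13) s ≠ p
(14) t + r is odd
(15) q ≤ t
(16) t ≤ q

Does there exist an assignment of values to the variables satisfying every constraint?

From constraints 8 and 16: q ≥ t and t ≥ 9, so q ≥ 9. From constraints 11 and 12: q ≤ p and p ≤ 7, so q ≤ 7. But 7 < 9, so no value of q works.

Unsatisfiable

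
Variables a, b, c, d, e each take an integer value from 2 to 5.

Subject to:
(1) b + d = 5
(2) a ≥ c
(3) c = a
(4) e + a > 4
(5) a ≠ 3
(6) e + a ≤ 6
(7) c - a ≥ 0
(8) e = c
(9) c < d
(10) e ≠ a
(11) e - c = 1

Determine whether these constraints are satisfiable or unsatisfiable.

From constraints 3 and 8, e = c = a, so e = a. But constraint 10 says e ≠ a. Contradiction.

Unsatisfiable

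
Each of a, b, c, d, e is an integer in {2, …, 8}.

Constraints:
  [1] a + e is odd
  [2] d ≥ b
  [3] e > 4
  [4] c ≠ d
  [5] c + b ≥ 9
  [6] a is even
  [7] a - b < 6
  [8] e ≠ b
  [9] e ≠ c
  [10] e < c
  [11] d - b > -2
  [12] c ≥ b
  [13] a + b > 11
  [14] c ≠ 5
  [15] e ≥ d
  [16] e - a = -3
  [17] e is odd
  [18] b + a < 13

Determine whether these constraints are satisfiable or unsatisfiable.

Setting (a, b, c, d, e) = (8, 4, 6, 4, 5) satisfies everything: constraint 5: c + b = 10; constraint 7: a - b = 4; constraint 11: d - b = 0, and the others follow.

Satisfiable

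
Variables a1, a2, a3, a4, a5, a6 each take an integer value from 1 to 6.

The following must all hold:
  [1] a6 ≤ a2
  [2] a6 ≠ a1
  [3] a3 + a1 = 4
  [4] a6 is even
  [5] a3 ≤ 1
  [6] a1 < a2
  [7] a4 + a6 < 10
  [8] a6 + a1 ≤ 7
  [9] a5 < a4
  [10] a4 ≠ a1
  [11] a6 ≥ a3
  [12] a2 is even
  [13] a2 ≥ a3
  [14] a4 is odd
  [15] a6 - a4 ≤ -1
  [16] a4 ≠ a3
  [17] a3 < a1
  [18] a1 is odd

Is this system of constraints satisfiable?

Satisfiable

Try a1 = 3, a2 = 6, a3 = 1, a4 = 5, a5 = 1, a6 = 2.
Check constraint 3: a3 + a1 = 4; constraint 7: a4 + a6 = 7; constraint 8: a6 + a1 = 5. The remaining constraints are straightforward to verify.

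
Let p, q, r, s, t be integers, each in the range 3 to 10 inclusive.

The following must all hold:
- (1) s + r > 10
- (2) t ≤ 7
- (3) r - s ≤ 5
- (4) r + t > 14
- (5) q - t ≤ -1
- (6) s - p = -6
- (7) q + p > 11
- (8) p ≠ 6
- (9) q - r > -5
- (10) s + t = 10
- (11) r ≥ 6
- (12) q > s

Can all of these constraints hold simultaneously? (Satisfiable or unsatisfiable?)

Try p = 9, q = 4, r = 8, s = 3, t = 7.
Check constraint 1: s + r = 11; constraint 3: r - s = 5. The remaining constraints are straightforward to verify.

Satisfiable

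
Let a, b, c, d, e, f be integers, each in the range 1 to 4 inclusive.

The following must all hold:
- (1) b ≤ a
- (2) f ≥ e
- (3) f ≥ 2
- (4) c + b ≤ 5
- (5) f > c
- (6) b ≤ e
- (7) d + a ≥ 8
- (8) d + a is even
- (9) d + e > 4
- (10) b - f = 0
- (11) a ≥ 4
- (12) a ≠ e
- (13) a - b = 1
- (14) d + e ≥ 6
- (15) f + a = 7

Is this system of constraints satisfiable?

Satisfiable

Try a = 4, b = 3, c = 1, d = 4, e = 3, f = 3.
Check constraint 4: c + b = 4; constraint 7: d + a = 8. The remaining constraints are straightforward to verify.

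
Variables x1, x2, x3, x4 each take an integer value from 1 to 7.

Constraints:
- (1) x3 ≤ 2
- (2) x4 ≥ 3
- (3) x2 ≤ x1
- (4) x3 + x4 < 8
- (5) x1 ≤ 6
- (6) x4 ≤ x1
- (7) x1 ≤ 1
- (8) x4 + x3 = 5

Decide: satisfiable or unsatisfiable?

From constraints 6 and 7: x4 ≤ x1 ≤ 1. From constraint 1: x3 ≤ 2. Hence x4 + x3 ≤ 3. But constraint 8 requires x4 + x3 = 5, and 5 > 3. Contradiction.

Unsatisfiable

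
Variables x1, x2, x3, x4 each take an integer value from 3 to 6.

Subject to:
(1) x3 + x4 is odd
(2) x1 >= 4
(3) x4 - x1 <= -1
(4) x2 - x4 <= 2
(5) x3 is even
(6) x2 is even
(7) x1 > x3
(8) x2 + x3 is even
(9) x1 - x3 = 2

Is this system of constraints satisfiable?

Satisfiable

Take x1 = 6, x2 = 4, x3 = 4, x4 = 5. Then constraint 3: x4 - x1 = -1; constraint 4: x2 - x4 = -1; constraint 9: x1 - x3 = 2, and every other listed constraint is also met.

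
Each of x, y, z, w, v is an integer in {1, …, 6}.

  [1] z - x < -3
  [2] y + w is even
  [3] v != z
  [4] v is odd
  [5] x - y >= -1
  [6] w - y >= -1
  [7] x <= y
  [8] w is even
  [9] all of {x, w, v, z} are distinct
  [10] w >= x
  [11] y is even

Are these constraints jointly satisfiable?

Satisfiable

The assignment x = 5, y = 6, z = 1, w = 6, v = 3 works:
  constraint 1 holds since z - x = -4.
  constraint 5 holds since x - y = -1.
  constraint 6 holds since w - y = 0.
The rest check out directly.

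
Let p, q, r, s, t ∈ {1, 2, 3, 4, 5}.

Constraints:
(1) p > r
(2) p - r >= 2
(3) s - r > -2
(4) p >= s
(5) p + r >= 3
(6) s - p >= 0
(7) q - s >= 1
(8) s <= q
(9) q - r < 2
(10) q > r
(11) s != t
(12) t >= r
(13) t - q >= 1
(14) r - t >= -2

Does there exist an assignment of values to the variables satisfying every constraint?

Constraints 2, 6, 7, 13, and 14 give s − p ≥ 0, p − r ≥ 2, r − t ≥ -2, t − q ≥ 1, q − s ≥ 1.
Adding all 5 inequalities: the left sides telescope to 0, and the right sides sum to 0 + 2 + (-2) + 1 + 1 = 2. So 0 ≥ 2, which is false.

Unsatisfiable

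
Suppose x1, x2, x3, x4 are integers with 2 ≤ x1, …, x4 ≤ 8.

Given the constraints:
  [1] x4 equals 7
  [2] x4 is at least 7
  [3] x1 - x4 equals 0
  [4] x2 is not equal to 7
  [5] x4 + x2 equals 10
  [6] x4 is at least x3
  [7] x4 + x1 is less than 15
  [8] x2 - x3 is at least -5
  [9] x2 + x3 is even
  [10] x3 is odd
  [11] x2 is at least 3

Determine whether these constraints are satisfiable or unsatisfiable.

The assignment x1 = 7, x2 = 3, x3 = 5, x4 = 7 works:
  constraint 3 holds since x1 - x4 = 0.
  constraint 5 holds since x4 + x2 = 10.
The rest check out directly.

Satisfiable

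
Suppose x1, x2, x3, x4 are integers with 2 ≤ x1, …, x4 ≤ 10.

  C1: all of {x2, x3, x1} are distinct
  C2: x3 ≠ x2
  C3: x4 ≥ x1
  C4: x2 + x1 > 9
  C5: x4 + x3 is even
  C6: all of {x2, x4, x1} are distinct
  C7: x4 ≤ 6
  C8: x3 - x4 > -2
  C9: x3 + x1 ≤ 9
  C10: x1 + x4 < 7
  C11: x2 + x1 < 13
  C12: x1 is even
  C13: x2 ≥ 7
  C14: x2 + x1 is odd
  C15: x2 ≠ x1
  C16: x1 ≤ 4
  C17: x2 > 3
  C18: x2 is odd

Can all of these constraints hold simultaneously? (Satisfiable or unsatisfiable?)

Satisfiable

The assignment x1 = 2, x2 = 9, x3 = 4, x4 = 4 works:
  constraint 4 holds since x2 + x1 = 11.
  constraint 8 holds since x3 - x4 = 0.
The rest check out directly.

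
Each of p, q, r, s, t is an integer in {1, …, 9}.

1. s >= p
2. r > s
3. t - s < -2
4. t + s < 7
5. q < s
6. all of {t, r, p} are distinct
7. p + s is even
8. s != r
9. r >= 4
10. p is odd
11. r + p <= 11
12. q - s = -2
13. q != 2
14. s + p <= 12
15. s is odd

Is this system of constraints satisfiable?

The assignment p = 5, q = 3, r = 6, s = 5, t = 1 works:
  constraint 3 holds since t - s = -4.
  constraint 4 holds since t + s = 6.
  constraint 11 holds since r + p = 11.
The rest check out directly.

Satisfiable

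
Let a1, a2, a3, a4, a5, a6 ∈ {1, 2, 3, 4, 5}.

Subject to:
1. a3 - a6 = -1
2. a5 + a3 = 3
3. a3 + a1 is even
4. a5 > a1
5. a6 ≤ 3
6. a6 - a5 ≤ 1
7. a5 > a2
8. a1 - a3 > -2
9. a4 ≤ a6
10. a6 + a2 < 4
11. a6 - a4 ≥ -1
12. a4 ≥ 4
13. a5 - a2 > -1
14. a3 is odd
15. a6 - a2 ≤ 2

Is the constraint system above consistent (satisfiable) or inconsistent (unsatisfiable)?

Unsatisfiable

From constraints 9 and 12: a6 ≥ a4 and a4 ≥ 4, so a6 ≥ 4. From constraint 5: a6 ≤ 3. But 3 < 4, so no value of a6 works.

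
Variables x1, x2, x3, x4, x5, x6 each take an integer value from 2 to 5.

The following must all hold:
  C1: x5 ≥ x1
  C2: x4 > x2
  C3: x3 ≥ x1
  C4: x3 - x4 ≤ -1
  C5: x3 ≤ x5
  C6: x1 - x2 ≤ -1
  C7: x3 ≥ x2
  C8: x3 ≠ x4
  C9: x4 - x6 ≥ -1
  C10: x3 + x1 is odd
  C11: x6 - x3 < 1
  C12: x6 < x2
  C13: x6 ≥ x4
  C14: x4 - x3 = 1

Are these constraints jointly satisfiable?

Constraints 4, 7, 12, and 13 give x4 ≤ x6, x6 < x2, x2 ≤ x3, x3 < x4. Chaining: x4 ≤ x6 < x2 ≤ x3 < x4, which forces x4 < x4 — impossible.

Unsatisfiable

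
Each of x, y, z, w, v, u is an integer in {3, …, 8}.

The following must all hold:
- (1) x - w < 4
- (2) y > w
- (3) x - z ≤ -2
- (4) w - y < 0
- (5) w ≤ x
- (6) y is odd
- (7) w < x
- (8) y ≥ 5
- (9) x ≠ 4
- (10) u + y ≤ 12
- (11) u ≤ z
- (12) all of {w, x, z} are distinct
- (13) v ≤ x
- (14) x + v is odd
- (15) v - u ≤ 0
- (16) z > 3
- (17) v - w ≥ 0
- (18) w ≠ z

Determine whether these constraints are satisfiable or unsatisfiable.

Satisfiable

The assignment x = 5, y = 5, z = 8, w = 4, v = 4, u = 4 works:
  constraint 1 holds since x - w = 1.
  constraint 3 holds since x - z = -3.
  constraint 4 holds since w - y = -1.
The rest check out directly.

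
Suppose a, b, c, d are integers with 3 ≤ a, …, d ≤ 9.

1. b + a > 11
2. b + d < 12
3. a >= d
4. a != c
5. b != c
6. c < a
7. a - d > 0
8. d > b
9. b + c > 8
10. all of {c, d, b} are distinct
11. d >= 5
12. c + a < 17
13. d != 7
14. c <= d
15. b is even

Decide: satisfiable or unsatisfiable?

Satisfiable

Setting (a, b, c, d) = (9, 4, 5, 6) satisfies everything: constraint 1: b + a = 13; constraint 2: b + d = 10, and the others follow.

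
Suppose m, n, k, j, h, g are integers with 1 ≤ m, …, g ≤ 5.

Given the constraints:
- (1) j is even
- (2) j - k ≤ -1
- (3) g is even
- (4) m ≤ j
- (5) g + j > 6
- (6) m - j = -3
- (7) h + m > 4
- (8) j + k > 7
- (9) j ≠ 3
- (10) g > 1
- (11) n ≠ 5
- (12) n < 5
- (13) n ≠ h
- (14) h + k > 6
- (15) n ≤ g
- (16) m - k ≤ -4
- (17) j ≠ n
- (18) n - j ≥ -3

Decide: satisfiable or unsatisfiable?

Satisfiable

Try m = 1, n = 1, k = 5, j = 4, h = 4, g = 4.
Check constraint 2: j - k = -1; constraint 5: g + j = 8. The remaining constraints are straightforward to verify.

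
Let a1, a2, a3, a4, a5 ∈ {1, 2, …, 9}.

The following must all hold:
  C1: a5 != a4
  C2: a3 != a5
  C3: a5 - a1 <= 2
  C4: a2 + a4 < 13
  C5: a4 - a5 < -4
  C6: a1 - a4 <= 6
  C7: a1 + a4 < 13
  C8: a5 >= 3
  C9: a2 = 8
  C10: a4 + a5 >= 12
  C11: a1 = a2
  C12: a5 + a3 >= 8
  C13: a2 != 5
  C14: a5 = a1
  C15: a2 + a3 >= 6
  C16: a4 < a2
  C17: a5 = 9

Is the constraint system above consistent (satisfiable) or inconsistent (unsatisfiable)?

Constraint 17 fixes a5 = 9 and constraint 9 fixes a2 = 8. Constraints 11 and 14 give a5 = a1 = a2, so a5 = a2. But 9 ≠ 8 — contradiction.

Unsatisfiable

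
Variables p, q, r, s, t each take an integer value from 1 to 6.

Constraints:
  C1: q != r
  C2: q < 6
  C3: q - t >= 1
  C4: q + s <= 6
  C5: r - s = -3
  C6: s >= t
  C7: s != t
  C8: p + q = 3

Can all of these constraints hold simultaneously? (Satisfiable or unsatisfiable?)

Satisfiable

The assignment p = 1, q = 2, r = 1, s = 4, t = 1 works:
  constraint 3 holds since q - t = 1.
  constraint 4 holds since q + s = 6.
  constraint 5 holds since r - s = -3.
The rest check out directly.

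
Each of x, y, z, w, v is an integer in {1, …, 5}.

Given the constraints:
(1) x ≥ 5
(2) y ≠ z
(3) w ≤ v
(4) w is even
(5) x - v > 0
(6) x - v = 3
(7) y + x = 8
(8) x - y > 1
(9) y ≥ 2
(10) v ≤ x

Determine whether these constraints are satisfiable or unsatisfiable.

Take x = 5, y = 3, z = 5, w = 2, v = 2. Then constraint 5: x - v = 3; constraint 6: x - v = 3, and every other listed constraint is also met.

Satisfiable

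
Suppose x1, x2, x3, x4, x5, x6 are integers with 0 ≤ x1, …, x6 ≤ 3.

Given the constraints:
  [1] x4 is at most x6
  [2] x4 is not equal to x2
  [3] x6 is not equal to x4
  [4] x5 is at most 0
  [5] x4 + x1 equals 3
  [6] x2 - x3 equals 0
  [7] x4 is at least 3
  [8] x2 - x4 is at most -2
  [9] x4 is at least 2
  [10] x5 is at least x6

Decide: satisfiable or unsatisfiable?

From constraints 1 and 7: x6 ≥ x4 and x4 ≥ 3, so x6 ≥ 3. From constraints 4 and 10: x6 ≤ x5 and x5 ≤ 0, so x6 ≤ 0. But 0 < 3, so no value of x6 works.

Unsatisfiable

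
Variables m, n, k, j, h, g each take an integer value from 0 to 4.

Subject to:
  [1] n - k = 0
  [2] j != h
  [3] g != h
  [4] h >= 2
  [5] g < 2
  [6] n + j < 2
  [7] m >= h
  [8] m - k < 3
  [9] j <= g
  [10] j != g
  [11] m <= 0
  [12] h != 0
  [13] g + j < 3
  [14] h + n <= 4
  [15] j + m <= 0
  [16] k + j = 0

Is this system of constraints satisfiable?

Unsatisfiable

From constraints 4 and 7: m ≥ h and h ≥ 2, so m ≥ 2. From constraint 11: m ≤ 0. But 0 < 2, so no value of m works.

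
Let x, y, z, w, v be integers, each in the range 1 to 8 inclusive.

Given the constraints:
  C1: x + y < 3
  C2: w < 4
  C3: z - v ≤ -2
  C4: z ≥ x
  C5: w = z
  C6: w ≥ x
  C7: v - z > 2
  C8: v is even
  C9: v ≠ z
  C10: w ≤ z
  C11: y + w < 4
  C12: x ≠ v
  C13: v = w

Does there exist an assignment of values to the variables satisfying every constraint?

Unsatisfiable

From constraints 5 and 13, v = w = z, so v = z. But constraint 9 says v ≠ z. Contradiction.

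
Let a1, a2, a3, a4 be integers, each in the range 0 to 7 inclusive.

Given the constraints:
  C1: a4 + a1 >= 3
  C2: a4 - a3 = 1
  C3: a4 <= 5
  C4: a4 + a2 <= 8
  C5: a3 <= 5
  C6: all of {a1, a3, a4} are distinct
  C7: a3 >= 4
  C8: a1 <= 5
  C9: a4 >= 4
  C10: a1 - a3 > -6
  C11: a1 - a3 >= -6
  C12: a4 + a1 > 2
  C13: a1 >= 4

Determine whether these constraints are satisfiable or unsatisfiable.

Unsatisfiable

Constraints 3, 5, 7, 8, 9, and 13 confine each of a1, a3, a4 to the 2 values {4, 5}.
Constraint 6 requires all 3 of them to be distinct, but only 2 values are available — impossible by the pigeonhole principle.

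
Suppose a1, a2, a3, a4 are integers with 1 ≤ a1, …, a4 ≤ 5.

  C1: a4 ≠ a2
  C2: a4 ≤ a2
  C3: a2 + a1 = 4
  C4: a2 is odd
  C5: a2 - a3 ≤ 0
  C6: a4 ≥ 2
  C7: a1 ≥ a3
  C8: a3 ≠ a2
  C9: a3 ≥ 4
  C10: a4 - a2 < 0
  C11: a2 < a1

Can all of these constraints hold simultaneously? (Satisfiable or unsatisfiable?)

From constraints 2 and 6: a2 ≥ a4 ≥ 2. From constraints 7 and 9: a1 ≥ a3 ≥ 4. Hence a2 + a1 ≥ 6. But constraint 3 requires a2 + a1 = 4, and 4 < 6. Contradiction.

Unsatisfiable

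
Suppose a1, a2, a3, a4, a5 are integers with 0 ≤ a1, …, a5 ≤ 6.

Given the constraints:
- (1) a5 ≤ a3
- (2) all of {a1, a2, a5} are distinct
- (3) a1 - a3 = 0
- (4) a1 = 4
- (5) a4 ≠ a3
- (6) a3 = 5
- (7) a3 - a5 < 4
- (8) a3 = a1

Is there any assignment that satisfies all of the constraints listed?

Constraint 6 fixes a3 = 5 and constraint 4 fixes a1 = 4, but constraint 8 requires a3 = a1. Since 5 ≠ 4, contradiction.

Unsatisfiable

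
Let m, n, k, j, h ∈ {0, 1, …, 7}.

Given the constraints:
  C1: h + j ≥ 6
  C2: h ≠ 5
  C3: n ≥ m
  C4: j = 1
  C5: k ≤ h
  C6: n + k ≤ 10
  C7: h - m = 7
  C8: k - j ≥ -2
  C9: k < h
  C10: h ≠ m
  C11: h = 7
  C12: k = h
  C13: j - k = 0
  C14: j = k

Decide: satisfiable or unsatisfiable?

Constraint 4 fixes j = 1 and constraint 11 fixes h = 7. Constraints 12 and 14 give j = k = h, so j = h. But 1 ≠ 7 — contradiction.

Unsatisfiable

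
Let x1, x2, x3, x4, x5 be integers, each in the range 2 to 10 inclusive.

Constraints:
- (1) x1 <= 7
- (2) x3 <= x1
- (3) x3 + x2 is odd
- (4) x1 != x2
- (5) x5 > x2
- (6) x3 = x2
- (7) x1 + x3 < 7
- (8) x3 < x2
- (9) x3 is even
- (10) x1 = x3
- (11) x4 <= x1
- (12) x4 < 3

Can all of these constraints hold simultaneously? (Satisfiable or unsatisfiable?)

From constraints 6 and 10, x1 = x3 = x2, so x1 = x2. But constraint 4 says x1 ≠ x2. Contradiction.

Unsatisfiable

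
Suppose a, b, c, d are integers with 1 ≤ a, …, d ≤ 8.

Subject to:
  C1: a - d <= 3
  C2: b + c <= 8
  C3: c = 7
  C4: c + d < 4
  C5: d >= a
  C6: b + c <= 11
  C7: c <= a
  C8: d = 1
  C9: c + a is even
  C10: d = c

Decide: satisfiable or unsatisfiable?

Constraint 8 fixes d = 1 and constraint 3 fixes c = 7, but constraint 10 requires d = c. Since 1 ≠ 7, contradiction.

Unsatisfiable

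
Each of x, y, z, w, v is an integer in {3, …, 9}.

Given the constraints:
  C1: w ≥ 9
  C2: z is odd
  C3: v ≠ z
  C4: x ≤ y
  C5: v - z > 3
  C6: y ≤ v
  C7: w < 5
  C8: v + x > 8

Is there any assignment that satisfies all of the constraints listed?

From constraint 1: w ≥ 9. From constraint 7: w ≤ 4. But 4 < 9, so no value of w works.

Unsatisfiable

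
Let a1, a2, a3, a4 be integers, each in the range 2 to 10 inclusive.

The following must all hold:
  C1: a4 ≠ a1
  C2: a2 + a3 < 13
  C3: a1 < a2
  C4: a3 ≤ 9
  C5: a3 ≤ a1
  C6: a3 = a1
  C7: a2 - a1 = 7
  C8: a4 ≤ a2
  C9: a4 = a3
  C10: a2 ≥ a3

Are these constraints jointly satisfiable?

From constraints 6 and 9, a4 = a3 = a1, so a4 = a1. But constraint 1 says a4 ≠ a1. Contradiction.

Unsatisfiable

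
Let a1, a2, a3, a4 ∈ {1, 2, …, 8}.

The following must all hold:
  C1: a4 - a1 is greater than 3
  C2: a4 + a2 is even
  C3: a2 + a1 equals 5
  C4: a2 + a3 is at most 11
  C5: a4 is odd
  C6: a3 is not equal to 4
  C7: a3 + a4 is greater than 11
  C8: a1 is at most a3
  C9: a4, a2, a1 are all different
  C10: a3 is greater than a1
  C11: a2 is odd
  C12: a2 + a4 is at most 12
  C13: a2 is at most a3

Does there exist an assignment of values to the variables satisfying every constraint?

Setting (a1, a2, a3, a4) = (2, 3, 7, 7) satisfies everything: constraint 1: a4 - a1 = 5; constraint 3: a2 + a1 = 5, and the others follow.

Satisfiable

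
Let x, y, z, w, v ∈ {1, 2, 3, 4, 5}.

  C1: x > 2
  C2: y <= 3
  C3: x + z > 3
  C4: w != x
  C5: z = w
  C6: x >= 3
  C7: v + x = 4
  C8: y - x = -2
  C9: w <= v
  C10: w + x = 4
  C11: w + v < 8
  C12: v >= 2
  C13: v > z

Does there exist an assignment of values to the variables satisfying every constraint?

From constraint 12: v ≥ 2. From constraint 6: x ≥ 3. Hence v + x ≥ 5. But constraint 7 requires v + x = 4, and 4 < 5. Contradiction.

Unsatisfiable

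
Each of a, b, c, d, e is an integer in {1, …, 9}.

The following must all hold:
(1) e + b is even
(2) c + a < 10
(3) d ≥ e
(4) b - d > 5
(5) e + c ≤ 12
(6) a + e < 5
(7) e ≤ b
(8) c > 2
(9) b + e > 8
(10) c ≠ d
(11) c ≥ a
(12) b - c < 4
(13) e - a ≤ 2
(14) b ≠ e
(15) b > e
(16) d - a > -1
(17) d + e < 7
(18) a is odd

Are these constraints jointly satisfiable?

Try a = 1, b = 9, c = 8, d = 3, e = 1.
Check constraint 2: c + a = 9; constraint 4: b - d = 6; constraint 5: e + c = 9. The remaining constraints are straightforward to verify.

Satisfiable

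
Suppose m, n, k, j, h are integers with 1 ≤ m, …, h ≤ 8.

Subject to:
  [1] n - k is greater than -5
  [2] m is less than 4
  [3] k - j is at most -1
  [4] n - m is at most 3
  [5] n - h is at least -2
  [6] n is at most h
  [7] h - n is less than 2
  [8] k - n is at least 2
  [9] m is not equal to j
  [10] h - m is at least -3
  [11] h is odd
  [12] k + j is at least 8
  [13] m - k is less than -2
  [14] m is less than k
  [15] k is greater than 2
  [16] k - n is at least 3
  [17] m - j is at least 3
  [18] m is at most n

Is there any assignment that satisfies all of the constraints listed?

Constraints 3, 5, 10, 16, and 17 give n − h ≥ -2, h − m ≥ -3, m − j ≥ 3, j − k ≥ 1, k − n ≥ 3.
Adding all 5 inequalities: the left sides telescope to 0, and the right sides sum to (-2) + (-3) + 3 + 1 + 3 = 2. So 0 ≥ 2, which is false.

Unsatisfiable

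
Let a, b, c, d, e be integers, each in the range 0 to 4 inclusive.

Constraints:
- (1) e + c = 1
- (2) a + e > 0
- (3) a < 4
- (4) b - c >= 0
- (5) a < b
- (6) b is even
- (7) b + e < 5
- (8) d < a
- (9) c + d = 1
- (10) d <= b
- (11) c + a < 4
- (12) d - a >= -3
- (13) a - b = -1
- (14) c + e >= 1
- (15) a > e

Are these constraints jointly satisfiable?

Try a = 1, b = 2, c = 1, d = 0, e = 0.
Check constraint 1: e + c = 1; constraint 2: a + e = 1; constraint 4: b - c = 1. The remaining constraints are straightforward to verify.

Satisfiable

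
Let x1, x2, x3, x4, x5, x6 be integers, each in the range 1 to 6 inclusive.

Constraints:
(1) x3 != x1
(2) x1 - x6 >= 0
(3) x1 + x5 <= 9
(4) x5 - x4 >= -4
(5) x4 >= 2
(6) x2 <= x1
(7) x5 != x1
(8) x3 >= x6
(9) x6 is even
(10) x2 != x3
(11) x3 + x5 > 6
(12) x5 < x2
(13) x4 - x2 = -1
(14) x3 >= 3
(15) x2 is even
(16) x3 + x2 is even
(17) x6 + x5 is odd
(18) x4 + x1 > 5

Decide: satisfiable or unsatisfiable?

One satisfying assignment is x1 = 5, x2 = 4, x3 = 6, x4 = 3, x5 = 1, x6 = 4.
For the less obvious constraints — constraint 2: x1 - x6 = 1; constraint 3: x1 + x5 = 6; constraint 4: x5 - x4 = -2 — and the others hold by inspection.

Satisfiable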